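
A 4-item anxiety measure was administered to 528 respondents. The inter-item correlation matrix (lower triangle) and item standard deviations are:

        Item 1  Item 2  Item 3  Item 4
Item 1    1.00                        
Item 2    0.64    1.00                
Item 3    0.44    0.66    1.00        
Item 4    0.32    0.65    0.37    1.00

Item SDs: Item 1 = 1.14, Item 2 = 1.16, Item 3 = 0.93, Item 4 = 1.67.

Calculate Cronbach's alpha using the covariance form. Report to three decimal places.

Σσ²ᵢ = 1.14² + 1.16² + 0.93² + 1.67² = 6.2990
Covariances σ_ij = r_ij · s_i · s_j:
  σ(Item 1,Item 2) = 0.64 × 1.14 × 1.16 = 0.8463
  σ(Item 1,Item 3) = 0.44 × 1.14 × 0.93 = 0.4665
  σ(Item 1,Item 4) = 0.32 × 1.14 × 1.67 = 0.6092
  σ(Item 2,Item 3) = 0.66 × 1.16 × 0.93 = 0.7120
  σ(Item 2,Item 4) = 0.65 × 1.16 × 1.67 = 1.2592
  σ(Item 3,Item 4) = 0.37 × 0.93 × 1.67 = 0.5746
σ²_T = Σσ²ᵢ + 2·Σσ_ij = 6.2990 + 2 × 4.4678 = 15.2346
α = (4/3)·(1 − 6.2990/15.2346) = 0.782

α = 0.782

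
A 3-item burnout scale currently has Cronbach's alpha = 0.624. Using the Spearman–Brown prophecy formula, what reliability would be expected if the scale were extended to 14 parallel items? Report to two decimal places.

predicted reliability = 0.89

Length factor m = 14/3 = 4.6667
α' = m·α / (1 + (m−1)·α)
   = 14/3 × 0.624 / (1 + (14/3 − 1) × 0.624)
   = 2.9120 / 3.2880 = 0.89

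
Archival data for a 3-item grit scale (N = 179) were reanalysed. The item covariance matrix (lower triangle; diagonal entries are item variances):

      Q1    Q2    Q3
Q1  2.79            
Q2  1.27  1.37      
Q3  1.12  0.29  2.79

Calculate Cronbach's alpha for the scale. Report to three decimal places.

ΣVar(i) = 2.79 + 1.37 + 2.79 = 6.95
Sum of the distinct covariances = 2.68
Var(T) = 6.95 + 2 × 2.68 = 12.31
α = (k/(k−1))·(1 − ΣVar(i)/Var(T)) = (3/2)·(1 − 6.95/12.31) = 0.653

Cronbach's alpha = 0.653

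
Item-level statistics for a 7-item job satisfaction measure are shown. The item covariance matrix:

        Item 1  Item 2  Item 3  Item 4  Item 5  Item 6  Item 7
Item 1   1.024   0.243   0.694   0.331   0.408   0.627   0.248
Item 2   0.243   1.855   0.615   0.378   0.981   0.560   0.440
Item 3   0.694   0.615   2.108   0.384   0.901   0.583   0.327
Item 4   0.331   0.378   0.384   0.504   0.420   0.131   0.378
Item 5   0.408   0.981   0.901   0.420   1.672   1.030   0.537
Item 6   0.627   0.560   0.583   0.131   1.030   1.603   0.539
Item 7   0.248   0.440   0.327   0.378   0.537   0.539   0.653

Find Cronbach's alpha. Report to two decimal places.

Cronbach's alpha = 0.81

Σσᵢ² = 1.024 + 1.855 + 2.108 + 0.504 + 1.672 + 1.603 + 0.653 = 9.419
Σ_{i<j} σ_ij = 10.755
Var(T) = 9.419 + 2 × 10.755 = 30.929
α = (k/(k−1))·(1 − Σσᵢ²/Var(T)) = (7/6)·(1 − 9.419/30.929) = 0.81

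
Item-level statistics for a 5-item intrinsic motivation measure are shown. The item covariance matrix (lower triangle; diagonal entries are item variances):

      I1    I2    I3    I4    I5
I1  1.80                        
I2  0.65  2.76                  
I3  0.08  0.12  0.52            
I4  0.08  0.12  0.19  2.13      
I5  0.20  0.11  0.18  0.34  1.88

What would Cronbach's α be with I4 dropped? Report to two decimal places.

Remaining items: I1, I2, I3, I5 (k = 4).
ΣVar(i) = 1.80 + 2.76 + 0.52 + 1.88 = 6.96
σ²_total = 6.96 + 2 × 1.34 = 9.64
α (item deleted) = (4/3)·(1 − 6.96/9.64) = 0.37

α = 0.37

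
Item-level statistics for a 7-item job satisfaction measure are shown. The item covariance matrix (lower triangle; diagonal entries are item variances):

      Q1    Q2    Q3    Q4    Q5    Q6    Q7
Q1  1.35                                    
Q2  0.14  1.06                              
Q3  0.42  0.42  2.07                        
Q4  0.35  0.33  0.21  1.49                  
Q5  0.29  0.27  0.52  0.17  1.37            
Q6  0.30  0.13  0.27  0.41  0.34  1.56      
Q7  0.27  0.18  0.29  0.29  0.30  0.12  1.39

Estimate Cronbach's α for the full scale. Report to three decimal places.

sum of item variances = 1.35 + 1.06 + 2.07 + 1.49 + 1.37 + 1.56 + 1.39 = 10.29
Σ_{i<j} σ_ij = 6.02
total variance = 10.29 + 2 × 6.02 = 22.33
α = (k/(k−1))·(1 − sum of item variances/total variance) = (7/6)·(1 − 10.29/22.33) = 0.629

α = 0.629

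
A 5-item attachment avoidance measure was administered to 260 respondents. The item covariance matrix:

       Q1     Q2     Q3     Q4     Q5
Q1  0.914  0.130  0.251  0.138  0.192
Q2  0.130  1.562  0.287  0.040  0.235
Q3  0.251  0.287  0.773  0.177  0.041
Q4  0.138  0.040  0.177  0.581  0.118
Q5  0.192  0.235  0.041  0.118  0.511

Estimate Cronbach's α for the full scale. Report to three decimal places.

Cronbach's α = 0.532

sum of item variances = 0.914 + 1.562 + 0.773 + 0.581 + 0.511 = 4.341
Sum of the distinct covariances = 1.609
σ²_T = 4.341 + 2 × 1.609 = 7.559
α = (k/(k−1))·(1 − sum of item variances/σ²_T) = (5/4)·(1 − 4.341/7.559) = 0.532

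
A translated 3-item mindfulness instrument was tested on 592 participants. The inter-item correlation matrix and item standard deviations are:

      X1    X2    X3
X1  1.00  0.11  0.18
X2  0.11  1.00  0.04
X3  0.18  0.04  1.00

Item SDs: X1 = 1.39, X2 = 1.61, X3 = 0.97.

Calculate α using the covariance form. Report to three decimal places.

α = 0.252

Σσ²ᵢ = 1.39² + 1.61² + 0.97² = 5.4651
Covariances σ_ij = r_ij · s_i · s_j:
  σ(X1,X2) = 0.11 × 1.39 × 1.61 = 0.2462
  σ(X1,X3) = 0.18 × 1.39 × 0.97 = 0.2427
  σ(X2,X3) = 0.04 × 1.61 × 0.97 = 0.0625
σ²_T = Σσ²ᵢ + 2·Σσ_ij = 5.4651 + 2 × 0.5514 = 6.5679
α = (3/2)·(1 − 5.4651/6.5679) = 0.252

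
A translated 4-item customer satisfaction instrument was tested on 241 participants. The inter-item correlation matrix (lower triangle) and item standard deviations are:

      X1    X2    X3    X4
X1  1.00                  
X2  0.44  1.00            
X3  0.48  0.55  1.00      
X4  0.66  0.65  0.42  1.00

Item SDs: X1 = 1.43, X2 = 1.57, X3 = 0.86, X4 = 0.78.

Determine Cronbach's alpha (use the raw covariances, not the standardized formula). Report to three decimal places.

Σσ²ᵢ = 1.43² + 1.57² + 0.86² + 0.78² = 5.8578
Covariances σ_ij = r_ij · s_i · s_j:
  σ(X1,X2) = 0.44 × 1.43 × 1.57 = 0.9878
  σ(X1,X3) = 0.48 × 1.43 × 0.86 = 0.5903
  σ(X1,X4) = 0.66 × 1.43 × 0.78 = 0.7362
  σ(X2,X3) = 0.55 × 1.57 × 0.86 = 0.7426
  σ(X2,X4) = 0.65 × 1.57 × 0.78 = 0.7960
  σ(X3,X4) = 0.42 × 0.86 × 0.78 = 0.2817
σ²_T = Σσ²ᵢ + 2·Σσ_ij = 5.8578 + 2 × 4.1346 = 14.1270
α = (4/3)·(1 − 5.8578/14.1270) = 0.780

α = 0.780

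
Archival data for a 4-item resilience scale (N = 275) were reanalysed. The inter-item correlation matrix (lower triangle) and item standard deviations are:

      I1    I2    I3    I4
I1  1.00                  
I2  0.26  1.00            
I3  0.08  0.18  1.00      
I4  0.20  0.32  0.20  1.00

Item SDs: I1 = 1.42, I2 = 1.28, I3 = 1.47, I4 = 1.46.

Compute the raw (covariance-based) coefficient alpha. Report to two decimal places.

α = 0.50

Σσ²ᵢ = 1.42² + 1.28² + 1.47² + 1.46² = 7.9473
Covariances σ_ij = r_ij · s_i · s_j:
  σ(I1,I2) = 0.26 × 1.42 × 1.28 = 0.4726
  σ(I1,I3) = 0.08 × 1.42 × 1.47 = 0.1670
  σ(I1,I4) = 0.20 × 1.42 × 1.46 = 0.4146
  σ(I2,I3) = 0.18 × 1.28 × 1.47 = 0.3387
  σ(I2,I4) = 0.32 × 1.28 × 1.46 = 0.5980
  σ(I3,I4) = 0.20 × 1.47 × 1.46 = 0.4292
σ²_T = Σσ²ᵢ + 2·Σσ_ij = 7.9473 + 2 × 2.4201 = 12.7875
α = (4/3)·(1 − 7.9473/12.7875) = 0.50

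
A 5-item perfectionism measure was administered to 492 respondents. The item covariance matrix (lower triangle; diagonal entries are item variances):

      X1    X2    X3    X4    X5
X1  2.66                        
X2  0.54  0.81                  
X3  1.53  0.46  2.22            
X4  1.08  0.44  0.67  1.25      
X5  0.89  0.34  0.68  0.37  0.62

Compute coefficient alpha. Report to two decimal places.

coefficient alpha = 0.81

Σσ²ᵢ = 2.66 + 0.81 + 2.22 + 1.25 + 0.62 = 7.56
Sum of off-diagonal covariances = 7.00
σ²_total = 7.56 + 2 × 7.00 = 21.56
α = (k/(k−1))·(1 − Σσ²ᵢ/σ²_total) = (5/4)·(1 − 7.56/21.56) = 0.81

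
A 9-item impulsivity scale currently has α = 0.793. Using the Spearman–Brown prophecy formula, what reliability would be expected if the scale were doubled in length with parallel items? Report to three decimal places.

predicted reliability = 0.885

Length factor m = 2
α' = m·α / (1 + (m−1)·α)
   = 2 × 0.793 / (1 + (2 − 1) × 0.793)
   = 1.5860 / 1.7930 = 0.885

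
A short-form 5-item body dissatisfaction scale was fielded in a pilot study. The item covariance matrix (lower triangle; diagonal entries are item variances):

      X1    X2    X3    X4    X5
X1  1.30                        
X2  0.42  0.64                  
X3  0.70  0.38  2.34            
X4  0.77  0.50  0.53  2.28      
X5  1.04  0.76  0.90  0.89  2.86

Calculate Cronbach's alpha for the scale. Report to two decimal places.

ΣVar(i) = 1.30 + 0.64 + 2.34 + 2.28 + 2.86 = 9.42
Sum of off-diagonal covariances = 6.89
σ²_total = 9.42 + 2 × 6.89 = 23.20
α = (k/(k−1))·(1 − ΣVar(i)/σ²_total) = (5/4)·(1 − 9.42/23.20) = 0.74

Cronbach's alpha = 0.74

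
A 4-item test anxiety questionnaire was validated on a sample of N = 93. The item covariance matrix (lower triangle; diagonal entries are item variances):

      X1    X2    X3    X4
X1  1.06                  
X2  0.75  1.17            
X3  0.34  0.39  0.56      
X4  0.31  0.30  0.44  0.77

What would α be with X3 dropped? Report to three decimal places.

Remaining items: X1, X2, X4 (k = 3).
ΣVar(i) = 1.06 + 1.17 + 0.77 = 3.00
total variance = 3.00 + 2 × 1.36 = 5.72
α (item deleted) = (3/2)·(1 − 3.00/5.72) = 0.713

α = 0.713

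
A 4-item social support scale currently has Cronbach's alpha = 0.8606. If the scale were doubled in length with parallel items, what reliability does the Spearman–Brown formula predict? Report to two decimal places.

Length factor m = 2
α' = m·α / (1 + (m−1)·α)
   = 2 × 0.8606 / (1 + (2 − 1) × 0.8606)
   = 1.7212 / 1.8606 = 0.93

predicted reliability = 0.93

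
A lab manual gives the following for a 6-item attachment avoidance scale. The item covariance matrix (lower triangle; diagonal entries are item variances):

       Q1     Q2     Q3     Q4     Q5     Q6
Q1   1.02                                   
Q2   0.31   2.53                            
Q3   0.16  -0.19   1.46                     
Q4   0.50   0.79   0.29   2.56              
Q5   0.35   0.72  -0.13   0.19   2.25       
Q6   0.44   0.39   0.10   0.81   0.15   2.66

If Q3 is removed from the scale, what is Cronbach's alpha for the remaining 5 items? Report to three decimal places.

Remaining items: Q1, Q2, Q4, Q5, Q6 (k = 5).
Σσᵢ² = 1.02 + 2.53 + 2.56 + 2.25 + 2.66 = 11.02
σ²_total = 11.02 + 2 × 4.65 = 20.32
α (item deleted) = (5/4)·(1 − 11.02/20.32) = 0.572

α = 0.572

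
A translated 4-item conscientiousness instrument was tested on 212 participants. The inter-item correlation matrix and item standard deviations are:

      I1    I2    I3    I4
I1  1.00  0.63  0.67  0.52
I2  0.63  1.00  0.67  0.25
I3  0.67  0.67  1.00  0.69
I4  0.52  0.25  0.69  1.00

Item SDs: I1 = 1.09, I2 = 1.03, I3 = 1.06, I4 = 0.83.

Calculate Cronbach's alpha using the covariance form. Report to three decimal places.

Σσ²ᵢ = 1.09² + 1.03² + 1.06² + 0.83² = 4.0615
Covariances σ_ij = r_ij · s_i · s_j:
  σ(I1,I2) = 0.63 × 1.09 × 1.03 = 0.7073
  σ(I1,I3) = 0.67 × 1.09 × 1.06 = 0.7741
  σ(I1,I4) = 0.52 × 1.09 × 0.83 = 0.4704
  σ(I2,I3) = 0.67 × 1.03 × 1.06 = 0.7315
  σ(I2,I4) = 0.25 × 1.03 × 0.83 = 0.2137
  σ(I3,I4) = 0.69 × 1.06 × 0.83 = 0.6071
σ²_T = Σσ²ᵢ + 2·Σσ_ij = 4.0615 + 2 × 3.5041 = 11.0697
α = (4/3)·(1 − 4.0615/11.0697) = 0.844

α = 0.844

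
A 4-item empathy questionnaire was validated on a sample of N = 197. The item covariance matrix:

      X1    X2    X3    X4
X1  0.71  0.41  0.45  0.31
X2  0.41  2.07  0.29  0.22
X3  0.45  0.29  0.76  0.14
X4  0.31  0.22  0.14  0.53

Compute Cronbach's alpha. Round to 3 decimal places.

Σσᵢ² = 0.71 + 2.07 + 0.76 + 0.53 = 4.07
Sum of off-diagonal covariances = 1.82
Var(T) = 4.07 + 2 × 1.82 = 7.71
α = (k/(k−1))·(1 − Σσᵢ²/Var(T)) = (4/3)·(1 − 4.07/7.71) = 0.629

Cronbach's alpha = 0.629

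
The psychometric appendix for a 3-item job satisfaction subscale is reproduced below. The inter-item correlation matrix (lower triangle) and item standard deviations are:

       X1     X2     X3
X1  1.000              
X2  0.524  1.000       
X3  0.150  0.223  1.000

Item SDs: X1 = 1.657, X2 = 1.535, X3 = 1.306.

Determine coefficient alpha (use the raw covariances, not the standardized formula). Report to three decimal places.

coefficient alpha = 0.573

Σσ²ᵢ = 1.657² + 1.535² + 1.306² = 6.8075
Covariances σ_ij = r_ij · s_i · s_j:
  σ(X1,X2) = 0.524 × 1.657 × 1.535 = 1.3328
  σ(X1,X3) = 0.150 × 1.657 × 1.306 = 0.3246
  σ(X2,X3) = 0.223 × 1.535 × 1.306 = 0.4471
σ²_T = Σσ²ᵢ + 2·Σσ_ij = 6.8075 + 2 × 2.1045 = 11.0165
α = (3/2)·(1 − 6.8075/11.0165) = 0.573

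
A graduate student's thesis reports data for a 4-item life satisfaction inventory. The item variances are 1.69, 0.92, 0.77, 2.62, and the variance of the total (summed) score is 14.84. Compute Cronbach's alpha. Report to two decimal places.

sum of item variances = 1.69 + 0.92 + 0.77 + 2.62 = 6.00
α = (k/(k−1))·(1 − sum of item variances/σ²_T) = (4/3)·(1 − 6.00/14.84) = 0.79

Cronbach's alpha = 0.79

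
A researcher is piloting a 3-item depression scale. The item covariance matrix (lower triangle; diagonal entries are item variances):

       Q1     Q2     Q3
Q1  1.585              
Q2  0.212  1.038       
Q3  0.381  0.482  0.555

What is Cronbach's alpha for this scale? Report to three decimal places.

ΣVar(i) = 1.585 + 1.038 + 0.555 = 3.178
Sum of off-diagonal covariances = 1.075
Var(T) = 3.178 + 2 × 1.075 = 5.328
α = (k/(k−1))·(1 − ΣVar(i)/Var(T)) = (3/2)·(1 − 3.178/5.328) = 0.605

α = 0.605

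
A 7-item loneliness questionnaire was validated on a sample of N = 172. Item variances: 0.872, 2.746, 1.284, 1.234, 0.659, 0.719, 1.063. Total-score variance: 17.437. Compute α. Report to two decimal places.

ΣVar(i) = 0.872 + 2.746 + 1.284 + 1.234 + 0.659 + 0.719 + 1.063 = 8.577
α = (k/(k−1))·(1 − ΣVar(i)/total variance) = (7/6)·(1 − 8.577/17.437) = 0.59

α = 0.59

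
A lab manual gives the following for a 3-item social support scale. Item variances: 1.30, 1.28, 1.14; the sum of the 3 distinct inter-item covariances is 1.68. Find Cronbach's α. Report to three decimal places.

sum of item variances = 1.30 + 1.28 + 1.14 = 3.72
Sum of distinct covariances = 1.68
σ²_total = sum of item variances + 2·Σcov = 3.72 + 2 × 1.68 = 7.08
α = (3/2)·(1 − 3.72/7.08) = 0.712

Cronbach's α = 0.712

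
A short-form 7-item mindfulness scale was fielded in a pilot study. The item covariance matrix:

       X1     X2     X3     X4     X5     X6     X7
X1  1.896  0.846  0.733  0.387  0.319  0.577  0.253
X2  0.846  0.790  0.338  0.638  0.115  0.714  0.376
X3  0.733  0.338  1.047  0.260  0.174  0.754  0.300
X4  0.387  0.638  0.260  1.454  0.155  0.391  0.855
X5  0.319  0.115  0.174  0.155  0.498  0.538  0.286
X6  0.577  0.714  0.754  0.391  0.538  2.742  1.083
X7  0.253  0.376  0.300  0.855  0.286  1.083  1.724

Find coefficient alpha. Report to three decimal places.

α = 0.776

ΣVar(i) = 1.896 + 0.790 + 1.047 + 1.454 + 0.498 + 2.742 + 1.724 = 10.151
Sum of off-diagonal covariances = 10.092
σ²_total = 10.151 + 2 × 10.092 = 30.335
α = (k/(k−1))·(1 − ΣVar(i)/σ²_total) = (7/6)·(1 − 10.151/30.335) = 0.776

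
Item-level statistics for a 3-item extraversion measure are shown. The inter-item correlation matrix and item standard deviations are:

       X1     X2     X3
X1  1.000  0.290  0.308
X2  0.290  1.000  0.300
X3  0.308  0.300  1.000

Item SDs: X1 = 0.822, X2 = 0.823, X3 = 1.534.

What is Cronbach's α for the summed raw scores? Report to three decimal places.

Cronbach's α = 0.513

Σσ²ᵢ = 0.822² + 0.823² + 1.534² = 3.7062
Covariances σ_ij = r_ij · s_i · s_j:
  σ(X1,X2) = 0.290 × 0.822 × 0.823 = 0.1962
  σ(X1,X3) = 0.308 × 0.822 × 1.534 = 0.3884
  σ(X2,X3) = 0.300 × 0.823 × 1.534 = 0.3787
σ²_T = Σσ²ᵢ + 2·Σσ_ij = 3.7062 + 2 × 0.9633 = 5.6328
α = (3/2)·(1 − 3.7062/5.6328) = 0.513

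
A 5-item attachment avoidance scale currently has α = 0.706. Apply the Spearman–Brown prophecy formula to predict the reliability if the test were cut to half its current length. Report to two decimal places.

predicted reliability = 0.55

Length factor m = 1/2
α' = m·α / (1 − (1−m)·α)
   = 1/2 × 0.706 / (1 − (1 − 1/2) × 0.706)
   = 0.3530 / 0.6470 = 0.55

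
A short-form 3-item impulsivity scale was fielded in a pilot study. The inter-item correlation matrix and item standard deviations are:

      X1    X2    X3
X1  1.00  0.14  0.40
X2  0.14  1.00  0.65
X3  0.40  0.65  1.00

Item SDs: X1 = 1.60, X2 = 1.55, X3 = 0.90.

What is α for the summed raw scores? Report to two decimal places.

α = 0.58

Σσ²ᵢ = 1.60² + 1.55² + 0.90² = 5.7725
Covariances σ_ij = r_ij · s_i · s_j:
  σ(X1,X2) = 0.14 × 1.60 × 1.55 = 0.3472
  σ(X1,X3) = 0.40 × 1.60 × 0.90 = 0.5760
  σ(X2,X3) = 0.65 × 1.55 × 0.90 = 0.9068
σ²_T = Σσ²ᵢ + 2·Σσ_ij = 5.7725 + 2 × 1.8300 = 9.4325
α = (3/2)·(1 − 5.7725/9.4325) = 0.58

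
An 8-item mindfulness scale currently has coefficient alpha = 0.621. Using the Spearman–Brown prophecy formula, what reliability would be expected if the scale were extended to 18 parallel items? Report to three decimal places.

predicted reliability = 0.787

Length factor m = 18/8 = 2.2500
α' = m·α / (1 + (m−1)·α)
   = 18/8 × 0.621 / (1 + (18/8 − 1) × 0.621)
   = 1.3973 / 1.7763 = 0.787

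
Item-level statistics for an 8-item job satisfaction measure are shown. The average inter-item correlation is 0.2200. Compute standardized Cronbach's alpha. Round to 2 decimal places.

Standardized α = k·r̄ / (1 + (k−1)·r̄) = 8 × 0.2200 / (1 + 7 × 0.2200)
  = 1.7600 / 2.5400 = 0.69

standardized Cronbach's alpha = 0.69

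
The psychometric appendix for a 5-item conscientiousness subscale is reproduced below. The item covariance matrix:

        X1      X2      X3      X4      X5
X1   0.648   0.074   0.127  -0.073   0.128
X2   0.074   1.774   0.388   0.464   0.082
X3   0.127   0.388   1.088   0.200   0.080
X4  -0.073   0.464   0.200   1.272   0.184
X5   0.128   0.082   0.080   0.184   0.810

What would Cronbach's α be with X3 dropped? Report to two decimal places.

α = 0.37

Remaining items: X1, X2, X4, X5 (k = 4).
sum of item variances = 0.648 + 1.774 + 1.272 + 0.810 = 4.504
σ²_T = 4.504 + 2 × 0.859 = 6.222
α (item deleted) = (4/3)·(1 − 4.504/6.222) = 0.37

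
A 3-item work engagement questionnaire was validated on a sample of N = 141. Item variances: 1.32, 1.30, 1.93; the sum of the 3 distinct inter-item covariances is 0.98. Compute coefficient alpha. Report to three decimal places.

α = 0.452

Σσᵢ² = 1.32 + 1.30 + 1.93 = 4.55
Sum of distinct covariances = 0.98
σ²_T = Σσᵢ² + 2·Σcov = 4.55 + 2 × 0.98 = 6.51
α = (3/2)·(1 − 4.55/6.51) = 0.452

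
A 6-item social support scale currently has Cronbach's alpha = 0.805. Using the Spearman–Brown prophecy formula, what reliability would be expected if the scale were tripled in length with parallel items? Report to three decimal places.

Length factor m = 3
α' = m·α / (1 + (m−1)·α)
   = 3 × 0.805 / (1 + (3 − 1) × 0.805)
   = 2.4150 / 2.6100 = 0.925

predicted reliability = 0.925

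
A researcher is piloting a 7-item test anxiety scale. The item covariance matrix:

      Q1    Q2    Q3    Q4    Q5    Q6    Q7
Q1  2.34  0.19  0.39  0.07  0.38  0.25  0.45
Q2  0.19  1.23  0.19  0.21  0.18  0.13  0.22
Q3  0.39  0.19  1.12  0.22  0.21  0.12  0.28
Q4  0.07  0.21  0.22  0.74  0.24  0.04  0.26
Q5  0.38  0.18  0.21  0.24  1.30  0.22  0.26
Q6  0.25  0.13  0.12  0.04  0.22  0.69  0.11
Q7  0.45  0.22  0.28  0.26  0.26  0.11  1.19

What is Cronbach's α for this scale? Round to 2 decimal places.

sum of item variances = 2.34 + 1.23 + 1.12 + 0.74 + 1.30 + 0.69 + 1.19 = 8.61
Sum of the distinct covariances = 4.62
Var(T) = 8.61 + 2 × 4.62 = 17.85
α = (k/(k−1))·(1 − sum of item variances/Var(T)) = (7/6)·(1 − 8.61/17.85) = 0.60

Cronbach's α = 0.60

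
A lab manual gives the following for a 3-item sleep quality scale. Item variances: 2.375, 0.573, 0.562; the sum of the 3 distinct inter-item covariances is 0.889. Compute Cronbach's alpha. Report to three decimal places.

Σσᵢ² = 2.375 + 0.573 + 0.562 = 3.510
Sum of distinct covariances = 0.889
total variance = Σσᵢ² + 2·Σcov = 3.510 + 2 × 0.889 = 5.288
α = (3/2)·(1 − 3.510/5.288) = 0.504

α = 0.504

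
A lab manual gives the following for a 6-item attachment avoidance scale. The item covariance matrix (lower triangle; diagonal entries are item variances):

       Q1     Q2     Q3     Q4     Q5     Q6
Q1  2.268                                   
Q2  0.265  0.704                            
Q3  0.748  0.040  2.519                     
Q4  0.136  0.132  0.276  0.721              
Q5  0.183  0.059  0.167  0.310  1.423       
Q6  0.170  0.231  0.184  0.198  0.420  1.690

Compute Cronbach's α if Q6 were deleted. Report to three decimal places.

Cronbach's α = 0.472

Remaining items: Q1, Q2, Q3, Q4, Q5 (k = 5).
Σσᵢ² = 2.268 + 0.704 + 2.519 + 0.721 + 1.423 = 7.635
σ²_total = 7.635 + 2 × 2.316 = 12.267
α (item deleted) = (5/4)·(1 − 7.635/12.267) = 0.472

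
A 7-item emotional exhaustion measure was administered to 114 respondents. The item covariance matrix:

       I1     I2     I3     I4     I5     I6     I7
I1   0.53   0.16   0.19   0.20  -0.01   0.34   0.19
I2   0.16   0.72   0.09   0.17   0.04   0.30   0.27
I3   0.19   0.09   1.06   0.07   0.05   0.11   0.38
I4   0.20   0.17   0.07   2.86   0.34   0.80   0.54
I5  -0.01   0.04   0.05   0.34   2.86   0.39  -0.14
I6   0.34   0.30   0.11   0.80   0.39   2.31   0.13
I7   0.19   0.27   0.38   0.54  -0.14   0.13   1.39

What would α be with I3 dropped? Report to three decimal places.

Remaining items: I1, I2, I4, I5, I6, I7 (k = 6).
ΣVar(i) = 0.53 + 0.72 + 2.86 + 2.86 + 2.31 + 1.39 = 10.67
Var(T) = 10.67 + 2 × 3.72 = 18.11
α (item deleted) = (6/5)·(1 − 10.67/18.11) = 0.493

α = 0.493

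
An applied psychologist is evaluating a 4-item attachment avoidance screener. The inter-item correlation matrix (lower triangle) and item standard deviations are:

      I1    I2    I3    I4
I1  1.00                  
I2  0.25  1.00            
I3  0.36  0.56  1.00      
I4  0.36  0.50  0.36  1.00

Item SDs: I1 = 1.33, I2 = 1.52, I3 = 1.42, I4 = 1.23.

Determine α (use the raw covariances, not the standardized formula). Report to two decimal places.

α = 0.73

Σσ²ᵢ = 1.33² + 1.52² + 1.42² + 1.23² = 7.6086
Covariances σ_ij = r_ij · s_i · s_j:
  σ(I1,I2) = 0.25 × 1.33 × 1.52 = 0.5054
  σ(I1,I3) = 0.36 × 1.33 × 1.42 = 0.6799
  σ(I1,I4) = 0.36 × 1.33 × 1.23 = 0.5889
  σ(I2,I3) = 0.56 × 1.52 × 1.42 = 1.2087
  σ(I2,I4) = 0.50 × 1.52 × 1.23 = 0.9348
  σ(I3,I4) = 0.36 × 1.42 × 1.23 = 0.6288
σ²_T = Σσ²ᵢ + 2·Σσ_ij = 7.6086 + 2 × 4.5465 = 16.7016
α = (4/3)·(1 − 7.6086/16.7016) = 0.73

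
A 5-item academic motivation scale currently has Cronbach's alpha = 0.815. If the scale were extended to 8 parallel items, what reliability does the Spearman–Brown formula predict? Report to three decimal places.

predicted reliability = 0.876

Length factor m = 8/5 = 1.6000
α' = m·α / (1 + (m−1)·α)
   = 8/5 × 0.815 / (1 + (8/5 − 1) × 0.815)
   = 1.3040 / 1.4890 = 0.876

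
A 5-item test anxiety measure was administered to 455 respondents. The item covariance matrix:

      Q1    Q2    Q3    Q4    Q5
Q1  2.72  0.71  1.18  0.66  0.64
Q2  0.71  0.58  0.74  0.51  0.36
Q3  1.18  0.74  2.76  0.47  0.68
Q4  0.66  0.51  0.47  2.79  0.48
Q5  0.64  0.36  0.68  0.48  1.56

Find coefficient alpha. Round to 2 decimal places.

α = 0.69

ΣVar(i) = 2.72 + 0.58 + 2.76 + 2.79 + 1.56 = 10.41
Σ_{i<j} σ_ij = 6.43
Var(T) = 10.41 + 2 × 6.43 = 23.27
α = (k/(k−1))·(1 − ΣVar(i)/Var(T)) = (5/4)·(1 − 10.41/23.27) = 0.69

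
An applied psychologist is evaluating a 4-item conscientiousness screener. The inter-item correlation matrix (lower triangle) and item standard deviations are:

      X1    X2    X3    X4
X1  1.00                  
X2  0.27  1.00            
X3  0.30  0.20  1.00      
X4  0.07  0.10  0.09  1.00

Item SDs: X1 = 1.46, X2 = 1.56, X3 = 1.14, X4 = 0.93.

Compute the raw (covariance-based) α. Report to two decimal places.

α = 0.47

Σσ²ᵢ = 1.46² + 1.56² + 1.14² + 0.93² = 6.7297
Covariances σ_ij = r_ij · s_i · s_j:
  σ(X1,X2) = 0.27 × 1.46 × 1.56 = 0.6150
  σ(X1,X3) = 0.30 × 1.46 × 1.14 = 0.4993
  σ(X1,X4) = 0.07 × 1.46 × 0.93 = 0.0950
  σ(X2,X3) = 0.20 × 1.56 × 1.14 = 0.3557
  σ(X2,X4) = 0.10 × 1.56 × 0.93 = 0.1451
  σ(X3,X4) = 0.09 × 1.14 × 0.93 = 0.0954
σ²_T = Σσ²ᵢ + 2·Σσ_ij = 6.7297 + 2 × 1.8055 = 10.3407
α = (4/3)·(1 − 6.7297/10.3407) = 0.47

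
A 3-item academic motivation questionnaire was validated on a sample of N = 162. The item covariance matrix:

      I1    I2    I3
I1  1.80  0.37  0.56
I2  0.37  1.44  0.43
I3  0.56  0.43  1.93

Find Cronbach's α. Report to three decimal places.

Σσ²ᵢ = 1.80 + 1.44 + 1.93 = 5.17
Sum of off-diagonal covariances = 1.36
Var(T) = 5.17 + 2 × 1.36 = 7.89
α = (k/(k−1))·(1 − Σσ²ᵢ/Var(T)) = (3/2)·(1 − 5.17/7.89) = 0.517

α = 0.517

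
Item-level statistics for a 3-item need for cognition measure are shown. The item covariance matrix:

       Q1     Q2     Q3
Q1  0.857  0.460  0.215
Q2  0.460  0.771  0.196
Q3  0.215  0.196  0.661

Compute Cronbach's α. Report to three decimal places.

Cronbach's α = 0.648

Σσᵢ² = 0.857 + 0.771 + 0.661 = 2.289
Sum of off-diagonal covariances = 0.871
σ²_T = 2.289 + 2 × 0.871 = 4.031
α = (k/(k−1))·(1 − Σσᵢ²/σ²_T) = (3/2)·(1 − 2.289/4.031) = 0.648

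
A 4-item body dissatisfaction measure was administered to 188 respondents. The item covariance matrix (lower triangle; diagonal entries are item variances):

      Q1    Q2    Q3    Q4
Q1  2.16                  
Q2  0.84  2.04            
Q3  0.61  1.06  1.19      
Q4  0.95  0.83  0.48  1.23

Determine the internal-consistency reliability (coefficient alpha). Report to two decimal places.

Σσᵢ² = 2.16 + 2.04 + 1.19 + 1.23 = 6.62
Sum of off-diagonal covariances = 4.77
σ²_T = 6.62 + 2 × 4.77 = 16.16
α = (k/(k−1))·(1 − Σσᵢ²/σ²_T) = (4/3)·(1 − 6.62/16.16) = 0.79

α = 0.79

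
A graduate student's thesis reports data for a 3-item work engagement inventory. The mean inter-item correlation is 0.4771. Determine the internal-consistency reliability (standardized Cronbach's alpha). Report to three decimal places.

α = 0.732

Standardized α = k·r̄ / (1 + (k−1)·r̄) = 3 × 0.4771 / (1 + 2 × 0.4771)
  = 1.4313 / 1.9542 = 0.732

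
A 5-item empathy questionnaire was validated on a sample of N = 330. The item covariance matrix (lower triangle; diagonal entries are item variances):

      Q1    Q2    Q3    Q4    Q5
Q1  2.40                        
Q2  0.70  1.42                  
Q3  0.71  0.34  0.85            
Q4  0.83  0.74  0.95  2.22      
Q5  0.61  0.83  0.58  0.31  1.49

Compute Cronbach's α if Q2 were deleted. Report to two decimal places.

Cronbach's α = 0.71

Remaining items: Q1, Q3, Q4, Q5 (k = 4).
Σσᵢ² = 2.40 + 0.85 + 2.22 + 1.49 = 6.96
σ²_total = 6.96 + 2 × 3.99 = 14.94
α (item deleted) = (4/3)·(1 − 6.96/14.94) = 0.71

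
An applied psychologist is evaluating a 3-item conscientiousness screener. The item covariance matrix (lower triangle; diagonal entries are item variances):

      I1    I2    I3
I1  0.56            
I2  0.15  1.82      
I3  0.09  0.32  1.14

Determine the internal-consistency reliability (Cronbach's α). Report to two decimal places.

sum of item variances = 0.56 + 1.82 + 1.14 = 3.52
Sum of the distinct covariances = 0.56
σ²_T = 3.52 + 2 × 0.56 = 4.64
α = (k/(k−1))·(1 − sum of item variances/σ²_T) = (3/2)·(1 − 3.52/4.64) = 0.36

Cronbach's α = 0.36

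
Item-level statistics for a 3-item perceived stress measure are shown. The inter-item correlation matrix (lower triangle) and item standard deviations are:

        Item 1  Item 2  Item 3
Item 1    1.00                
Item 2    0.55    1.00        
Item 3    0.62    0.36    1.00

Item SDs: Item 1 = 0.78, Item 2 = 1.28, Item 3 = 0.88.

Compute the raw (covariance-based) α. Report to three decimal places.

α = 0.716

Σσ²ᵢ = 0.78² + 1.28² + 0.88² = 3.0212
Covariances σ_ij = r_ij · s_i · s_j:
  σ(Item 1,Item 2) = 0.55 × 0.78 × 1.28 = 0.5491
  σ(Item 1,Item 3) = 0.62 × 0.78 × 0.88 = 0.4256
  σ(Item 2,Item 3) = 0.36 × 1.28 × 0.88 = 0.4055
σ²_T = Σσ²ᵢ + 2·Σσ_ij = 3.0212 + 2 × 1.3802 = 5.7816
α = (3/2)·(1 − 3.0212/5.7816) = 0.716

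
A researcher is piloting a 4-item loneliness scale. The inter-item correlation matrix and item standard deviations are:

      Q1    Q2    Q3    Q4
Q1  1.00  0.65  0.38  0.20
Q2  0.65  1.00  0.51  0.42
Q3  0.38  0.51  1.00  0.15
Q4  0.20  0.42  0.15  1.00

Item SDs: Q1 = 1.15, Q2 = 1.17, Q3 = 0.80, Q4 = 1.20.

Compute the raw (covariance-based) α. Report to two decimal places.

Σσ²ᵢ = 1.15² + 1.17² + 0.80² + 1.20² = 4.7714
Covariances σ_ij = r_ij · s_i · s_j:
  σ(Q1,Q2) = 0.65 × 1.15 × 1.17 = 0.8746
  σ(Q1,Q3) = 0.38 × 1.15 × 0.80 = 0.3496
  σ(Q1,Q4) = 0.20 × 1.15 × 1.20 = 0.2760
  σ(Q2,Q3) = 0.51 × 1.17 × 0.80 = 0.4774
  σ(Q2,Q4) = 0.42 × 1.17 × 1.20 = 0.5897
  σ(Q3,Q4) = 0.15 × 0.80 × 1.20 = 0.1440
σ²_T = Σσ²ᵢ + 2·Σσ_ij = 4.7714 + 2 × 2.7113 = 10.1940
α = (4/3)·(1 − 4.7714/10.1940) = 0.71

α = 0.71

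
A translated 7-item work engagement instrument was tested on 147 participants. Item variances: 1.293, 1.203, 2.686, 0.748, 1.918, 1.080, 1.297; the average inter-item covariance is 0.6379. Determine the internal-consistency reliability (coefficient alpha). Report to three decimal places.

sum of item variances = 1.293 + 1.203 + 2.686 + 0.748 + 1.918 + 1.080 + 1.297 = 10.225
Sum of the 21 distinct covariances = 21 × 0.6379 = 13.3959
σ²_T = sum of item variances + 2·Σcov = 10.225 + 2 × 13.3959 = 37.0168
α = (7/6)·(1 − 10.225/37.0168) = 0.844

coefficient alpha = 0.844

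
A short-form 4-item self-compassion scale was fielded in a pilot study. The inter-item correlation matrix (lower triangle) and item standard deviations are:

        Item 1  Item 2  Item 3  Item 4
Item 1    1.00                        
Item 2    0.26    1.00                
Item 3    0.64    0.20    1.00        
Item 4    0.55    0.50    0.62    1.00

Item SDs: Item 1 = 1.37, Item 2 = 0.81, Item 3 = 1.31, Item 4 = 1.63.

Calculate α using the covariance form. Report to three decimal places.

Σσ²ᵢ = 1.37² + 0.81² + 1.31² + 1.63² = 6.9060
Covariances σ_ij = r_ij · s_i · s_j:
  σ(Item 1,Item 2) = 0.26 × 1.37 × 0.81 = 0.2885
  σ(Item 1,Item 3) = 0.64 × 1.37 × 1.31 = 1.1486
  σ(Item 1,Item 4) = 0.55 × 1.37 × 1.63 = 1.2282
  σ(Item 2,Item 3) = 0.20 × 0.81 × 1.31 = 0.2122
  σ(Item 2,Item 4) = 0.50 × 0.81 × 1.63 = 0.6602
  σ(Item 3,Item 4) = 0.62 × 1.31 × 1.63 = 1.3239
σ²_T = Σσ²ᵢ + 2·Σσ_ij = 6.9060 + 2 × 4.8616 = 16.6292
α = (4/3)·(1 − 6.9060/16.6292) = 0.780

α = 0.780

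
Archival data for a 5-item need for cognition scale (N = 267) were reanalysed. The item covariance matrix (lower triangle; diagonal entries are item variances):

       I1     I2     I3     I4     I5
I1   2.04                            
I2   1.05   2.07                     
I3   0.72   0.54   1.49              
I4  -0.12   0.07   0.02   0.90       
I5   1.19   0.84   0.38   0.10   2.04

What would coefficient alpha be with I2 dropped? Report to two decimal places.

Remaining items: I1, I3, I4, I5 (k = 4).
ΣVar(i) = 2.04 + 1.49 + 0.90 + 2.04 = 6.47
σ²_total = 6.47 + 2 × 2.29 = 11.05
α (item deleted) = (4/3)·(1 − 6.47/11.05) = 0.55

coefficient alpha = 0.55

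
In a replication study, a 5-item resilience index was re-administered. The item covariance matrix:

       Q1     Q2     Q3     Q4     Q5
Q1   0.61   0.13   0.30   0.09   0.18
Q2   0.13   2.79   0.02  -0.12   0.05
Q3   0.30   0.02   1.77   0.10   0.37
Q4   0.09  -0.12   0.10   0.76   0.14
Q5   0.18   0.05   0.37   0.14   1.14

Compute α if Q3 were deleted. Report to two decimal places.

α = 0.20

Remaining items: Q1, Q2, Q4, Q5 (k = 4).
sum of item variances = 0.61 + 2.79 + 0.76 + 1.14 = 5.30
σ²_total = 5.30 + 2 × 0.47 = 6.24
α (item deleted) = (4/3)·(1 − 5.30/6.24) = 0.20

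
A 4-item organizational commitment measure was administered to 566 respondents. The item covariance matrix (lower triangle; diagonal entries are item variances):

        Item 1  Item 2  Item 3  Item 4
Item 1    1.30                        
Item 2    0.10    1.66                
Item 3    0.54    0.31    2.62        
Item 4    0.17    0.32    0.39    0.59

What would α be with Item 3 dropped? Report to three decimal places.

Remaining items: Item 1, Item 2, Item 4 (k = 3).
ΣVar(i) = 1.30 + 1.66 + 0.59 = 3.55
total variance = 3.55 + 2 × 0.59 = 4.73
α (item deleted) = (3/2)·(1 − 3.55/4.73) = 0.374

α = 0.374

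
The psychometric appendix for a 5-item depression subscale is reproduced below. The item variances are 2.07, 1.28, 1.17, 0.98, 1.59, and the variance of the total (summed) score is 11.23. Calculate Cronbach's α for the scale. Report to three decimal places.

α = 0.461

ΣVar(i) = 2.07 + 1.28 + 1.17 + 0.98 + 1.59 = 7.09
α = (k/(k−1))·(1 − ΣVar(i)/σ²_total) = (5/4)·(1 − 7.09/11.23) = 0.461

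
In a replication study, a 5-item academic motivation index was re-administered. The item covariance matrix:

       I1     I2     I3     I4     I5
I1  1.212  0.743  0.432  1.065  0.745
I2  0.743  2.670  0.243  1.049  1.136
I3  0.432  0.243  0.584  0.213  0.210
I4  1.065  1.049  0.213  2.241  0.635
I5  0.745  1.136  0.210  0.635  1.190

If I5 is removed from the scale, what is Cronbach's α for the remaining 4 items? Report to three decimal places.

α = 0.703

Remaining items: I1, I2, I3, I4 (k = 4).
Σσᵢ² = 1.212 + 2.670 + 0.584 + 2.241 = 6.707
σ²_T = 6.707 + 2 × 3.745 = 14.197
α (item deleted) = (4/3)·(1 − 6.707/14.197) = 0.703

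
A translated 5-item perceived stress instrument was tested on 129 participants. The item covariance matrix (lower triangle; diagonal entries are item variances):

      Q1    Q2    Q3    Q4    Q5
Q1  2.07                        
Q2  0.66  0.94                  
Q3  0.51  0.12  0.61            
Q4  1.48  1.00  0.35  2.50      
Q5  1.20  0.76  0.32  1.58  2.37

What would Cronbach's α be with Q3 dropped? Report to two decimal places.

Remaining items: Q1, Q2, Q4, Q5 (k = 4).
Σσᵢ² = 2.07 + 0.94 + 2.50 + 2.37 = 7.88
σ²_T = 7.88 + 2 × 6.68 = 21.24
α (item deleted) = (4/3)·(1 − 7.88/21.24) = 0.84

α = 0.84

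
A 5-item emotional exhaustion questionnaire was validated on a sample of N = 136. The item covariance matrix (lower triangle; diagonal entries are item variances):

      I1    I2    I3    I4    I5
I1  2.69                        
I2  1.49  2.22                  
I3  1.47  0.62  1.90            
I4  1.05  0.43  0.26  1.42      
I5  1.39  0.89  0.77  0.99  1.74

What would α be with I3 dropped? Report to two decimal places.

Remaining items: I1, I2, I4, I5 (k = 4).
Σσ²ᵢ = 2.69 + 2.22 + 1.42 + 1.74 = 8.07
total variance = 8.07 + 2 × 6.24 = 20.55
α (item deleted) = (4/3)·(1 − 8.07/20.55) = 0.81

α = 0.81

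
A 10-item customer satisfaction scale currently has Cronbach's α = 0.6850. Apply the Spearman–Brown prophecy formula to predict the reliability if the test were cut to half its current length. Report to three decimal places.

predicted reliability = 0.521

Length factor m = 1/2
α' = m·α / (1 − (1−m)·α)
   = 1/2 × 0.6850 / (1 − (1 − 1/2) × 0.6850)
   = 0.3425 / 0.6575 = 0.521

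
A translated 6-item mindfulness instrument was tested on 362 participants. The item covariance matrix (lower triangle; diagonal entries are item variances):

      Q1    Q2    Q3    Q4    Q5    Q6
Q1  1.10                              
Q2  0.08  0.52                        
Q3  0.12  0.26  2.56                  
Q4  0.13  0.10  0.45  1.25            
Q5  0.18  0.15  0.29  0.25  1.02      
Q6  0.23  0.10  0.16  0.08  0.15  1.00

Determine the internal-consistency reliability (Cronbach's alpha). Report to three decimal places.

ΣVar(i) = 1.10 + 0.52 + 2.56 + 1.25 + 1.02 + 1.00 = 7.45
Sum of off-diagonal covariances = 2.73
Var(T) = 7.45 + 2 × 2.73 = 12.91
α = (k/(k−1))·(1 − ΣVar(i)/Var(T)) = (6/5)·(1 − 7.45/12.91) = 0.508

α = 0.508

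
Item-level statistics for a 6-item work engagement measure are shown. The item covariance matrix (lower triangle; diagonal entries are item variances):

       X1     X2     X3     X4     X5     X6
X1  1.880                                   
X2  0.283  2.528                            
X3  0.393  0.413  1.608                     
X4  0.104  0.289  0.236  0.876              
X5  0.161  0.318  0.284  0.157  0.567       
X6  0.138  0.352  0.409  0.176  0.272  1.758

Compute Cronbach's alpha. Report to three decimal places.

Σσᵢ² = 1.880 + 2.528 + 1.608 + 0.876 + 0.567 + 1.758 = 9.217
Sum of the distinct covariances = 3.985
σ²_T = 9.217 + 2 × 3.985 = 17.187
α = (k/(k−1))·(1 − Σσᵢ²/σ²_T) = (6/5)·(1 − 9.217/17.187) = 0.556

α = 0.556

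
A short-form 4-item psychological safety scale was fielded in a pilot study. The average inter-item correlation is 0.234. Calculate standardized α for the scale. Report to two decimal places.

Standardized α = k·r̄ / (1 + (k−1)·r̄) = 4 × 0.234 / (1 + 3 × 0.234)
  = 0.9360 / 1.7020 = 0.55

α = 0.55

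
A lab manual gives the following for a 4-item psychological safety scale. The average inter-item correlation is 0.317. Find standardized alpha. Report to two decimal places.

standardized alpha = 0.65

Standardized α = k·r̄ / (1 + (k−1)·r̄) = 4 × 0.317 / (1 + 3 × 0.317)
  = 1.2680 / 1.9510 = 0.65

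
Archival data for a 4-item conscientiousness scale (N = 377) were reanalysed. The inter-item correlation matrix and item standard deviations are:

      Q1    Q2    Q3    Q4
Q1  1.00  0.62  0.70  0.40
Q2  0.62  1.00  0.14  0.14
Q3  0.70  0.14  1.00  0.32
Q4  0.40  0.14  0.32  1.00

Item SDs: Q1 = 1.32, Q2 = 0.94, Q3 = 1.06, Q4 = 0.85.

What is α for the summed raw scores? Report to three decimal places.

α = 0.734

Σσ²ᵢ = 1.32² + 0.94² + 1.06² + 0.85² = 4.4721
Covariances σ_ij = r_ij · s_i · s_j:
  σ(Q1,Q2) = 0.62 × 1.32 × 0.94 = 0.7693
  σ(Q1,Q3) = 0.70 × 1.32 × 1.06 = 0.9794
  σ(Q1,Q4) = 0.40 × 1.32 × 0.85 = 0.4488
  σ(Q2,Q3) = 0.14 × 0.94 × 1.06 = 0.1395
  σ(Q2,Q4) = 0.14 × 0.94 × 0.85 = 0.1119
  σ(Q3,Q4) = 0.32 × 1.06 × 0.85 = 0.2883
σ²_T = Σσ²ᵢ + 2·Σσ_ij = 4.4721 + 2 × 2.7372 = 9.9465
α = (4/3)·(1 − 4.4721/9.9465) = 0.734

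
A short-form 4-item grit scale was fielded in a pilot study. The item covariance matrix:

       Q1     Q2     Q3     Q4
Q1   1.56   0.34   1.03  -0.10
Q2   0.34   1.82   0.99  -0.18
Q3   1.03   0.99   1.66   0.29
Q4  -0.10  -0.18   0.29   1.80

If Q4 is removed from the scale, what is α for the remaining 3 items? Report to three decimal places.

Remaining items: Q1, Q2, Q3 (k = 3).
sum of item variances = 1.56 + 1.82 + 1.66 = 5.04
total variance = 5.04 + 2 × 2.36 = 9.76
α (item deleted) = (3/2)·(1 − 5.04/9.76) = 0.725

α = 0.725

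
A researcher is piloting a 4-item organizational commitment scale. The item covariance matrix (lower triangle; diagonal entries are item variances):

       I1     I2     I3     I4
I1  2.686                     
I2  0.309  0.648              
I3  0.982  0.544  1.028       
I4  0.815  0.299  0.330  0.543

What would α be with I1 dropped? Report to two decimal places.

α = 0.77

Remaining items: I2, I3, I4 (k = 3).
Σσᵢ² = 0.648 + 1.028 + 0.543 = 2.219
total variance = 2.219 + 2 × 1.173 = 4.565
α (item deleted) = (3/2)·(1 − 2.219/4.565) = 0.77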